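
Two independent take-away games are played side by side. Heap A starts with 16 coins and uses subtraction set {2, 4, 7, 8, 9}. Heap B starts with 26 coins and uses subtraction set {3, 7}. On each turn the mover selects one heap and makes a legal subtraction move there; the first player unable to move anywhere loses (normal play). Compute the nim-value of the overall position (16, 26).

Heap A, S = {2, 4, 7, 8, 9}:
G(0) = 0
G(1) = mex{} = 0
G(2) = mex{0} = 1
G(3) = mex{0} = 1
G(4) = mex{1,0} = 2
G(5) = mex{1,0} = 2
G(6) = mex{2,1} = 0
G(7) = mex{2,1,0} = 3
G(8) = mex{0,2,0,0} = 1
G(9) = mex{3,2,1,0,0} = 4
G(10) = mex{1,0,1,1,0} = 2
G(11) = mex{4,3,2,1,1} = 0
G(12) = mex{2,1,2,2,1} = 0
G(13) = mex{0,4,0,2,2} = 1
G(14) = mex{0,2,3,0,2} = 1
G(15) = mex{1,0,1,3,0} = 2
G(16) = mex{1,0,4,1,3} = 2
G_A(16) = 2.
Heap B, S = {3, 7}:
n :  0  1  2  3  4  5  6  7  8  9 10 11 12 13 14 15 16 17 18 19 20 21 22 23 24 25 26
G :  0  0  0  1  1  1  0  2  2  1  0  0  0  1  1  1  0  2  2  1  0  0  0  1  1  1  0
G_B(26) = 0.
Combined Grundy value = 2 ⊕ 0 = 2.

2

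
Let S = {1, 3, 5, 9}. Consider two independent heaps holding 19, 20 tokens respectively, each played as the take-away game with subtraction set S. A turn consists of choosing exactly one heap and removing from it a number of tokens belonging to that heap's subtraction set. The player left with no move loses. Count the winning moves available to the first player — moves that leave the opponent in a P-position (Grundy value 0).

All heaps use S = {1, 3, 5, 9}:
G(0) = 0
G(1) = mex{0} = 1
G(2) = mex{1} = 0
G(3) = mex{0,0} = 1
G(4) = mex{1,1} = 0
G(5) = mex{0,0,0} = 1
G(6) = mex{1,1,1} = 0
G(7) = mex{0,0,0} = 1
G(8) = mex{1,1,1} = 0
G(9) = mex{0,0,0,0} = 1
G(10) = mex{1,1,1,1} = 0
G(11) = mex{0,0,0,0} = 1
G(12) = mex{1,1,1,1} = 0
G(13) = mex{0,0,0,0} = 1
G(14) = mex{1,1,1,1} = 0
G(15) = mex{0,0,0,0} = 1
G(16) = mex{1,1,1,1} = 0
G(17) = mex{0,0,0,0} = 1
G(18) = mex{1,1,1,1} = 0
G(19) = mex{0,0,0,0} = 1
G(20) = mex{1,1,1,1} = 0
Heap A: G(19) = 1.
Heap B: G(20) = 0.
Combined Grundy value = 1 ⊕ 0 = 1.
A winning move leaves total XOR = 0, i.e. changes one component's Grundy value g to g ⊕ X where X is the current total.
Heap A: need g' = 1⊕1 = 0. Options: 19−1→G=0, 19−3→G=0, 19−5→G=0, 19−9→G=0. Hits: 4.
Heap B: need g' = 0⊕1 = 1. Options: 20−1→G=1, 20−3→G=1, 20−5→G=1, 20−9→G=1. Hits: 4.

8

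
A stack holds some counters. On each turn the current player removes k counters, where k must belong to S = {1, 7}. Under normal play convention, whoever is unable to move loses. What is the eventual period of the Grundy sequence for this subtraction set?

n :  0  1  2  3  4  5  6  7  8  9 10 11 12 13 14
G :  0  1  0  1  0  1  0  1  0  1  0  1  0  1  0
G(n+2) = G(n) holds for n = 0,…,6 (a full window of length max(S) = 7), so the sequence is purely periodic with period 2.

2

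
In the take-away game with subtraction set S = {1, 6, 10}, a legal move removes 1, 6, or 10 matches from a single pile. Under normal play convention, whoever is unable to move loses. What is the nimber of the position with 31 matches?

2

G(0) = 0
G(1) = mex{0} = 1
G(2) = mex{1} = 0
G(3) = mex{0} = 1
G(4) = mex{1} = 0
G(5) = mex{0} = 1
G(6) = mex{1,0} = 2
G(7) = mex{2,1} = 0
G(8) = mex{0,0} = 1
G(9) = mex{1,1} = 0
G(10) = mex{0,0,0} = 1
G(11) = mex{1,1,1} = 0
G(12) = mex{0,2,0} = 1
G(13) = mex{1,0,1} = 2
G(14) = mex{2,1,0} = 3
G(15) = mex{3,0,1} = 2
G(16) = mex{2,1,2} = 0
G(17) = mex{0,0,0} = 1
G(18) = mex{1,1,1} = 0
G(19) = mex{0,2,0} = 1
G(20) = mex{1,3,1} = 0
G(21) = mex{0,2,0} = 1
G(22) = mex{1,0,1} = 2
G(23) = mex{2,1,2} = 0
G(24) = mex{0,0,3} = 1
G(25) = mex{1,1,2} = 0
G(26) = mex{0,0,0} = 1
G(27) = mex{1,1,1} = 0
G(28) = mex{0,2,0} = 1
G(29) = mex{1,0,1} = 2
G(30) = mex{2,1,0} = 3
G(31) = mex{3,0,1} = 2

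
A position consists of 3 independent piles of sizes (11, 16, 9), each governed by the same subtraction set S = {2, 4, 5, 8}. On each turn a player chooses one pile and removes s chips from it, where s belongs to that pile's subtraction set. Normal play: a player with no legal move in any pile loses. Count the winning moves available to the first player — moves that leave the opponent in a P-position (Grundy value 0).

4

All piles use S = {2, 4, 5, 8}:
G(0) = 0
G(1) = mex{} = 0
G(2) = mex{0} = 1
G(3) = mex{0} = 1
G(4) = mex{1,0} = 2
G(5) = mex{1,0,0} = 2
G(6) = mex{2,1,0} = 3
G(7) = mex{2,1,1} = 0
G(8) = mex{3,2,1,0} = 4
G(9) = mex{0,2,2,0} = 1
G(10) = mex{4,3,2,1} = 0
G(11) = mex{1,0,3,1} = 2
G(12) = mex{0,4,0,2} = 1
G(13) = mex{2,1,4,2} = 0
G(14) = mex{1,0,1,3} = 2
G(15) = mex{0,2,0,0} = 1
G(16) = mex{2,1,2,4} = 0
Pile A: G(11) = 2.
Pile B: G(16) = 0.
Pile C: G(9) = 1.
Combined Grundy value = 2 ⊕ 0 ⊕ 1 = 3.
A winning move leaves total XOR = 0, i.e. changes one component's Grundy value g to g ⊕ X where X is the current total.
Pile A: need g' = 2⊕3 = 1. Options: 11−2→G=1, 11−4→G=0, 11−5→G=3, 11−8→G=1. Hits: 2.
Pile B: need g' = 0⊕3 = 3. Options: 16−2→G=2, 16−4→G=1, 16−5→G=2, 16−8→G=4. Hits: 0.
Pile C: need g' = 1⊕3 = 2. Options: 9−2→G=0, 9−4→G=2, 9−5→G=2, 9−8→G=0. Hits: 2.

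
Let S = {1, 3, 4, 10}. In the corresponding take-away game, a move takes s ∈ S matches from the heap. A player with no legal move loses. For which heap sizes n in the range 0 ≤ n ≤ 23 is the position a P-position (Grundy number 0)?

0, 2, 7, 9, 14, 16, 21, 23

G(0) = 0
G(1) = mex{0} = 1
G(2) = mex{1} = 0
G(3) = mex{0,0} = 1
G(4) = mex{1,1,0} = 2
G(5) = mex{2,0,1} = 3
G(6) = mex{3,1,0} = 2
G(7) = mex{2,2,1} = 0
G(8) = mex{0,3,2} = 1
G(9) = mex{1,2,3} = 0
G(10) = mex{0,0,2,0} = 1
G(11) = mex{1,1,0,1} = 2
G(12) = mex{2,0,1,0} = 3
G(13) = mex{3,1,0,1} = 2
G(14) = mex{2,2,1,2} = 0
G(15) = mex{0,3,2,3} = 1
G(16) = mex{1,2,3,2} = 0
G(17) = mex{0,0,2,0} = 1
G(18) = mex{1,1,0,1} = 2
G(19) = mex{2,0,1,0} = 3
G(20) = mex{3,1,0,1} = 2
G(21) = mex{2,2,1,2} = 0
G(22) = mex{0,3,2,3} = 1
G(23) = mex{1,2,3,2} = 0
P-positions are exactly the n with G(n) = 0.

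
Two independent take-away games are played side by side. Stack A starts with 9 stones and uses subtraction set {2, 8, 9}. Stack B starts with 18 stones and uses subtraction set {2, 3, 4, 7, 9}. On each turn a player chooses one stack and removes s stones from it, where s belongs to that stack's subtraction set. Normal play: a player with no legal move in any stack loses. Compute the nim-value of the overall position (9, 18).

1

Stack A, S = {2, 8, 9}:
n : 0 1 2 3 4 5 6 7 8 9
G : 0 0 1 1 0 0 1 1 2 2
G_A(9) = 2.
Stack B, S = {2, 3, 4, 7, 9}:
n :  0  1  2  3  4  5  6  7  8  9 10 11 12 13 14 15 16 17 18
G :  0  0  1  1  2  2  0  3  1  4  2  0  0  1  1  2  2  0  3
G_B(18) = 3.
Combined Grundy value = 2 ⊕ 3 = 1.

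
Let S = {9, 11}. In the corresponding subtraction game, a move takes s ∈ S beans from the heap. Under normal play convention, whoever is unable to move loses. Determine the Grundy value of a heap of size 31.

1

n :  0  1  2  3  4  5  6  7  8  9 10 11 12 13 14 15 16 17 18 19 20 21 22 23 24 25 26 27 28 29 30 31
G :  0  0  0  0  0  0  0  0  0  1  1  1  1  1  1  1  1  1  2  2  0  0  0  0  0  0  0  0  0  1  1  1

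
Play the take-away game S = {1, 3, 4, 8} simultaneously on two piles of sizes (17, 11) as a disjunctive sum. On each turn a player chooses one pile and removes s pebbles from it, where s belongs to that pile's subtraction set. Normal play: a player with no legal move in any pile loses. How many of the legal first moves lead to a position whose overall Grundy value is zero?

All piles use S = {1, 3, 4, 8}:
G(0) = 0
G(1) = mex{0} = 1
G(2) = mex{1} = 0
G(3) = mex{0,0} = 1
G(4) = mex{1,1,0} = 2
G(5) = mex{2,0,1} = 3
G(6) = mex{3,1,0} = 2
G(7) = mex{2,2,1} = 0
G(8) = mex{0,3,2,0} = 1
G(9) = mex{1,2,3,1} = 0
G(10) = mex{0,0,2,0} = 1
G(11) = mex{1,1,0,1} = 2
G(12) = mex{2,0,1,2} = 3
G(13) = mex{3,1,0,3} = 2
G(14) = mex{2,2,1,2} = 0
G(15) = mex{0,3,2,0} = 1
G(16) = mex{1,2,3,1} = 0
G(17) = mex{0,0,2,0} = 1
Pile A: G(17) = 1.
Pile B: G(11) = 2.
Combined Grundy value = 1 ⊕ 2 = 3.
A winning move leaves total XOR = 0, i.e. changes one component's Grundy value g to g ⊕ X where X is the current total.
Pile A: need g' = 1⊕3 = 2. Options: 17−1→G=0, 17−3→G=0, 17−4→G=2, 17−8→G=0. Hits: 1.
Pile B: need g' = 2⊕3 = 1. Options: 11−1→G=1, 11−3→G=1, 11−4→G=0, 11−8→G=1. Hits: 3.

4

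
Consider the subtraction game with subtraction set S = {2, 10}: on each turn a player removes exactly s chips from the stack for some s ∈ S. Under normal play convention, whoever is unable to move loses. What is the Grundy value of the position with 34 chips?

G(0) = 0
G(1) = mex{} = 0
G(2) = mex{0} = 1
G(3) = mex{0} = 1
G(4) = mex{1} = 0
G(5) = mex{1} = 0
G(6) = mex{0} = 1
G(7) = mex{0} = 1
G(8) = mex{1} = 0
G(9) = mex{1} = 0
G(10) = mex{0,0} = 1
G(11) = mex{0,0} = 1
G(12) = mex{1,1} = 0
G(13) = mex{1,1} = 0
G(14) = mex{0,0} = 1
G(15) = mex{0,0} = 1
G(16) = mex{1,1} = 0
G(17) = mex{1,1} = 0
G(18) = mex{0,0} = 1
G(19) = mex{0,0} = 1
G(20) = mex{1,1} = 0
G(21) = mex{1,1} = 0
G(22) = mex{0,0} = 1
G(23) = mex{0,0} = 1
G(24) = mex{1,1} = 0
G(25) = mex{1,1} = 0
G(26) = mex{0,0} = 1
G(27) = mex{0,0} = 1
G(28) = mex{1,1} = 0
G(29) = mex{1,1} = 0
G(30) = mex{0,0} = 1
G(31) = mex{0,0} = 1
G(32) = mex{1,1} = 0
G(33) = mex{1,1} = 0
G(34) = mex{0,0} = 1

1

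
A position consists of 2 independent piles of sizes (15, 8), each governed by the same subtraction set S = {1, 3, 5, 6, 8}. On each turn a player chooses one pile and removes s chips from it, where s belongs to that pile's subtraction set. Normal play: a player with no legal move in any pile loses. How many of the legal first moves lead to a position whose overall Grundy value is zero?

All piles use S = {1, 3, 5, 6, 8}:
G(0) = 0
G(1) = mex{0} = 1
G(2) = mex{1} = 0
G(3) = mex{0,0} = 1
G(4) = mex{1,1} = 0
G(5) = mex{0,0,0} = 1
G(6) = mex{1,1,1,0} = 2
G(7) = mex{2,0,0,1} = 3
G(8) = mex{3,1,1,0,0} = 2
G(9) = mex{2,2,0,1,1} = 3
G(10) = mex{3,3,1,0,0} = 2
G(11) = mex{2,2,2,1,1} = 0
G(12) = mex{0,3,3,2,0} = 1
G(13) = mex{1,2,2,3,1} = 0
G(14) = mex{0,0,3,2,2} = 1
G(15) = mex{1,1,2,3,3} = 0
Pile A: G(15) = 0.
Pile B: G(8) = 2.
Combined Grundy value = 0 ⊕ 2 = 2.
A winning move leaves total XOR = 0, i.e. changes one component's Grundy value g to g ⊕ X where X is the current total.
Pile A: need g' = 0⊕2 = 2. Options: 15−1→G=1, 15−3→G=1, 15−5→G=2, 15−6→G=3, 15−8→G=3. Hits: 1.
Pile B: need g' = 2⊕2 = 0. Options: 8−1→G=3, 8−3→G=1, 8−5→G=1, 8−6→G=0, 8−8→G=0. Hits: 2.

3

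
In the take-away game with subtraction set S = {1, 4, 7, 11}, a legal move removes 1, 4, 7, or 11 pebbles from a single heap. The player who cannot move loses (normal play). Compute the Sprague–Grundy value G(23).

n :  0  1  2  3  4  5  6  7  8  9 10 11 12 13 14 15 16 17 18 19 20 21 22 23
G :  0  1  0  1  2  0  1  2  0  1  0  1  2  3  4  3  4  2  0  1  0  1  2  0

0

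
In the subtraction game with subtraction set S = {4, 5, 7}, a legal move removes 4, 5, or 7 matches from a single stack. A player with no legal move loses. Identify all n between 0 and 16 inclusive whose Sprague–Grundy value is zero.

G(0) = 0
G(1) = mex{} = 0
G(2) = mex{} = 0
G(3) = mex{} = 0
G(4) = mex{0} = 1
G(5) = mex{0,0} = 1
G(6) = mex{0,0} = 1
G(7) = mex{0,0,0} = 1
G(8) = mex{1,0,0} = 2
G(9) = mex{1,1,0} = 2
G(10) = mex{1,1,0} = 2
G(11) = mex{1,1,1} = 0
G(12) = mex{2,1,1} = 0
G(13) = mex{2,2,1} = 0
G(14) = mex{2,2,1} = 0
G(15) = mex{0,2,2} = 1
G(16) = mex{0,0,2} = 1
P-positions are exactly the n with G(n) = 0.

0, 1, 2, 3, 11, 12, 13, 14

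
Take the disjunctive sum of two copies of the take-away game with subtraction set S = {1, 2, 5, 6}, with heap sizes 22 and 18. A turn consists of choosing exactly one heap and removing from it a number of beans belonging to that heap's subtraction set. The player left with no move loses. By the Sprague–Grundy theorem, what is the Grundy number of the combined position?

0

All heaps use S = {1, 2, 5, 6}:
G(0) = 0
G(1) = mex{0} = 1
G(2) = mex{1,0} = 2
G(3) = mex{2,1} = 0
G(4) = mex{0,2} = 1
G(5) = mex{1,0,0} = 2
G(6) = mex{2,1,1,0} = 3
G(7) = mex{3,2,2,1} = 0
G(8) = mex{0,3,0,2} = 1
G(9) = mex{1,0,1,0} = 2
G(10) = mex{2,1,2,1} = 0
G(11) = mex{0,2,3,2} = 1
G(12) = mex{1,0,0,3} = 2
G(13) = mex{2,1,1,0} = 3
G(14) = mex{3,2,2,1} = 0
G(15) = mex{0,3,0,2} = 1
G(16) = mex{1,0,1,0} = 2
G(17) = mex{2,1,2,1} = 0
G(18) = mex{0,2,3,2} = 1
G(19) = mex{1,0,0,3} = 2
G(20) = mex{2,1,1,0} = 3
G(21) = mex{3,2,2,1} = 0
G(22) = mex{0,3,0,2} = 1
Heap A: G(22) = 1.
Heap B: G(18) = 1.
Combined Grundy value = 1 ⊕ 1 = 0.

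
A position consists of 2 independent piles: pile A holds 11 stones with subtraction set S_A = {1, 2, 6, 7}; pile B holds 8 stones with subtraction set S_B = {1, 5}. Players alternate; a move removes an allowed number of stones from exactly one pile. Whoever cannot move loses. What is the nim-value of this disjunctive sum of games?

0

Pile A, S = {1, 2, 6, 7}:
G(0) = 0
G(1) = mex{0} = 1
G(2) = mex{1,0} = 2
G(3) = mex{2,1} = 0
G(4) = mex{0,2} = 1
G(5) = mex{1,0} = 2
G(6) = mex{2,1,0} = 3
G(7) = mex{3,2,1,0} = 4
G(8) = mex{4,3,2,1} = 0
G(9) = mex{0,4,0,2} = 1
G(10) = mex{1,0,1,0} = 2
G(11) = mex{2,1,2,1} = 0
G_A(11) = 0.
Pile B, S = {1, 5}:
G(0) = 0
G(1) = mex{0} = 1
G(2) = mex{1} = 0
G(3) = mex{0} = 1
G(4) = mex{1} = 0
G(5) = mex{0,0} = 1
G(6) = mex{1,1} = 0
G(7) = mex{0,0} = 1
G(8) = mex{1,1} = 0
G_B(8) = 0.
Combined Grundy value = 0 ⊕ 0 = 0.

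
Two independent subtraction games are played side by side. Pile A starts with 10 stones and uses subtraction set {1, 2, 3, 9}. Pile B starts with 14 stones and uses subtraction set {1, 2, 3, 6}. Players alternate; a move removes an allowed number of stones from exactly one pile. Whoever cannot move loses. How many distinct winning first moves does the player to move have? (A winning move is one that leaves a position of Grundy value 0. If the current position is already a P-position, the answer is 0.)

0

Pile A, S = {1, 2, 3, 9}:
n :  0  1  2  3  4  5  6  7  8  9 10
G :  0  1  2  3  0  1  2  3  0  1  2
G_A(10) = 2.
Pile B, S = {1, 2, 3, 6}:
n :  0  1  2  3  4  5  6  7  8  9 10 11 12 13 14
G :  0  1  2  3  0  1  2  3  0  1  2  3  0  1  2
G_B(14) = 2.
Combined Grundy value = 2 ⊕ 2 = 0.
A winning move leaves total XOR = 0, i.e. changes one component's Grundy value g to g ⊕ X where X is the current total.
Pile A: target g' = 2⊕0 = 2, but every legal move changes the Grundy value (mex property), so 0 moves.
Pile B: target g' = 2⊕0 = 2, but every legal move changes the Grundy value (mex property), so 0 moves.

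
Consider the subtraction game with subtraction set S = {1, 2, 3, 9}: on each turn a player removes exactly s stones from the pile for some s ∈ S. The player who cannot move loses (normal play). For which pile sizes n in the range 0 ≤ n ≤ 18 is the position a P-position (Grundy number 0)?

G(0) = 0
G(1) = mex{0} = 1
G(2) = mex{1,0} = 2
G(3) = mex{2,1,0} = 3
G(4) = mex{3,2,1} = 0
G(5) = mex{0,3,2} = 1
G(6) = mex{1,0,3} = 2
G(7) = mex{2,1,0} = 3
G(8) = mex{3,2,1} = 0
G(9) = mex{0,3,2,0} = 1
G(10) = mex{1,0,3,1} = 2
G(11) = mex{2,1,0,2} = 3
G(12) = mex{3,2,1,3} = 0
G(13) = mex{0,3,2,0} = 1
G(14) = mex{1,0,3,1} = 2
G(15) = mex{2,1,0,2} = 3
G(16) = mex{3,2,1,3} = 0
G(17) = mex{0,3,2,0} = 1
G(18) = mex{1,0,3,1} = 2
P-positions are exactly the n with G(n) = 0.

0, 4, 8, 12, 16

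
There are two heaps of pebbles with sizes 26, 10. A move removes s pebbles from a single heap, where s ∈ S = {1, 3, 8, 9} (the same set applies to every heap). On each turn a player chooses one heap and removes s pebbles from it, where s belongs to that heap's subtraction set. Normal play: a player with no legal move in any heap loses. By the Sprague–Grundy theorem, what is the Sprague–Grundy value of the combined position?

All heaps use S = {1, 3, 8, 9}:
G(0) = 0
G(1) = mex{0} = 1
G(2) = mex{1} = 0
G(3) = mex{0,0} = 1
G(4) = mex{1,1} = 0
G(5) = mex{0,0} = 1
G(6) = mex{1,1} = 0
G(7) = mex{0,0} = 1
G(8) = mex{1,1,0} = 2
G(9) = mex{2,0,1,0} = 3
G(10) = mex{3,1,0,1} = 2
G(11) = mex{2,2,1,0} = 3
G(12) = mex{3,3,0,1} = 2
G(13) = mex{2,2,1,0} = 3
G(14) = mex{3,3,0,1} = 2
G(15) = mex{2,2,1,0} = 3
G(16) = mex{3,3,2,1} = 0
G(17) = mex{0,2,3,2} = 1
G(18) = mex{1,3,2,3} = 0
G(19) = mex{0,0,3,2} = 1
G(20) = mex{1,1,2,3} = 0
G(21) = mex{0,0,3,2} = 1
G(22) = mex{1,1,2,3} = 0
G(23) = mex{0,0,3,2} = 1
G(24) = mex{1,1,0,3} = 2
G(25) = mex{2,0,1,0} = 3
G(26) = mex{3,1,0,1} = 2
Heap A: G(26) = 2.
Heap B: G(10) = 2.
Combined Grundy value = 2 ⊕ 2 = 0.

0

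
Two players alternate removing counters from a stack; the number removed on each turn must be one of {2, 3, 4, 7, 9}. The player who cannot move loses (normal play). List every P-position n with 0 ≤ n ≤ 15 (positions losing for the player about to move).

0, 1, 6, 11, 12

n :  0  1  2  3  4  5  6  7  8  9 10 11 12 13 14 15
G :  0  0  1  1  2  2  0  3  1  4  2  0  0  1  1  2
P-positions are exactly the n with G(n) = 0.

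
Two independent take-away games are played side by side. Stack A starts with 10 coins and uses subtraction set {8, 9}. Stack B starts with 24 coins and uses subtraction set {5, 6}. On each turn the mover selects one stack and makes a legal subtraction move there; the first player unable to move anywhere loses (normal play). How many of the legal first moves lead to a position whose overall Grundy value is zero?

Stack A, S = {8, 9}:
n :  0  1  2  3  4  5  6  7  8  9 10
G :  0  0  0  0  0  0  0  0  1  1  1
G_A(10) = 1.
Stack B, S = {5, 6}:
n :  0  1  2  3  4  5  6  7  8  9 10 11 12 13 14 15 16 17 18 19 20 21 22 23 24
G :  0  0  0  0  0  1  1  1  1  1  2  0  0  0  0  0  1  1  1  1  1  2  0  0  0
G_B(24) = 0.
Combined Grundy value = 1 ⊕ 0 = 1.
A winning move leaves total XOR = 0, i.e. changes one component's Grundy value g to g ⊕ X where X is the current total.
Stack A: need g' = 1⊕1 = 0. Options: 10−8→G=0, 10−9→G=0. Hits: 2.
Stack B: need g' = 0⊕1 = 1. Options: 24−5→G=1, 24−6→G=1. Hits: 2.

4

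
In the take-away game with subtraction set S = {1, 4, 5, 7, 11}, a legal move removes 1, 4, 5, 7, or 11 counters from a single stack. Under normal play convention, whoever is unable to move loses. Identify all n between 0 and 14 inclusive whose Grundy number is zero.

G(0) = 0
G(1) = mex{0} = 1
G(2) = mex{1} = 0
G(3) = mex{0} = 1
G(4) = mex{1,0} = 2
G(5) = mex{2,1,0} = 3
G(6) = mex{3,0,1} = 2
G(7) = mex{2,1,0,0} = 3
G(8) = mex{3,2,1,1} = 0
G(9) = mex{0,3,2,0} = 1
G(10) = mex{1,2,3,1} = 0
G(11) = mex{0,3,2,2,0} = 1
G(12) = mex{1,0,3,3,1} = 2
G(13) = mex{2,1,0,2,0} = 3
G(14) = mex{3,0,1,3,1} = 2
P-positions are exactly the n with G(n) = 0.

0, 2, 8, 10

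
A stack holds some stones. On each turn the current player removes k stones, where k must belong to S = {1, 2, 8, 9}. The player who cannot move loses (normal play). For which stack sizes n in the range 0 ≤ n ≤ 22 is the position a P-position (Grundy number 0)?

0, 3, 6, 10, 13, 16, 20

n :  0  1  2  3  4  5  6  7  8  9 10 11 12 13 14 15 16 17 18 19 20 21 22
G :  0  1  2  0  1  2  0  1  2  3  0  1  2  0  1  2  0  1  2  3  0  1  2
P-positions are exactly the n with G(n) = 0.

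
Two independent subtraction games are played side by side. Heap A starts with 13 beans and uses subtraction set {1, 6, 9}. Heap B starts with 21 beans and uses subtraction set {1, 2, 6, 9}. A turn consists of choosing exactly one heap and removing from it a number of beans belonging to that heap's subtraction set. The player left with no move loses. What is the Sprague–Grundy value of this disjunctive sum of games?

1

Heap A, S = {1, 6, 9}:
G(0) = 0
G(1) = mex{0} = 1
G(2) = mex{1} = 0
G(3) = mex{0} = 1
G(4) = mex{1} = 0
G(5) = mex{0} = 1
G(6) = mex{1,0} = 2
G(7) = mex{2,1} = 0
G(8) = mex{0,0} = 1
G(9) = mex{1,1,0} = 2
G(10) = mex{2,0,1} = 3
G(11) = mex{3,1,0} = 2
G(12) = mex{2,2,1} = 0
G(13) = mex{0,0,0} = 1
G_A(13) = 1.
Heap B, S = {1, 2, 6, 9}:
n :  0  1  2  3  4  5  6  7  8  9 10 11 12 13 14 15 16 17 18 19 20 21
G :  0  1  2  0  1  2  3  0  1  2  0  1  2  3  0  1  2  0  1  2  3  0
G_B(21) = 0.
Combined Grundy value = 1 ⊕ 0 = 1.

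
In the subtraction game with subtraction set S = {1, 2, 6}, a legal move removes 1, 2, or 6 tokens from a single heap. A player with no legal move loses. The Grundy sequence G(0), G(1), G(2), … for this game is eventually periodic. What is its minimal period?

G(0) = 0
G(1) = mex{0} = 1
G(2) = mex{1,0} = 2
G(3) = mex{2,1} = 0
G(4) = mex{0,2} = 1
G(5) = mex{1,0} = 2
G(6) = mex{2,1,0} = 3
G(7) = mex{3,2,1} = 0
G(8) = mex{0,3,2} = 1
G(9) = mex{1,0,0} = 2
G(10) = mex{2,1,1} = 0
G(11) = mex{0,2,2} = 1
G(12) = mex{1,0,3} = 2
G(13) = mex{2,1,0} = 3
G(14) = mex{3,2,1} = 0
G(15) = mex{0,3,2} = 1
G(n+7) = G(n) holds for n = 0,…,5 (a full window of length max(S) = 6), so the sequence is purely periodic with period 7.

7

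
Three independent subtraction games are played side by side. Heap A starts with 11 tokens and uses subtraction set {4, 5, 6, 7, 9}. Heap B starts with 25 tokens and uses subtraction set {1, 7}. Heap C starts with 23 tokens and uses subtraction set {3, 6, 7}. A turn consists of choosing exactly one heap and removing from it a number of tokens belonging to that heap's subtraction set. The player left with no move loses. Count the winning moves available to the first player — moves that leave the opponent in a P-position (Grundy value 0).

1

Heap A, S = {4, 5, 6, 7, 9}:
n :  0  1  2  3  4  5  6  7  8  9 10 11
G :  0  0  0  0  1  1  1  1  2  2  2  2
G_A(11) = 2.
Heap B, S = {1, 7}:
G(0) = 0
G(1) = mex{0} = 1
G(2) = mex{1} = 0
G(3) = mex{0} = 1
G(4) = mex{1} = 0
G(5) = mex{0} = 1
G(6) = mex{1} = 0
G(7) = mex{0,0} = 1
G(8) = mex{1,1} = 0
G(9) = mex{0,0} = 1
G(10) = mex{1,1} = 0
G(11) = mex{0,0} = 1
G(12) = mex{1,1} = 0
G(13) = mex{0,0} = 1
G(14) = mex{1,1} = 0
G(15) = mex{0,0} = 1
G(16) = mex{1,1} = 0
G(17) = mex{0,0} = 1
G(18) = mex{1,1} = 0
G(19) = mex{0,0} = 1
G(20) = mex{1,1} = 0
G(21) = mex{0,0} = 1
G(22) = mex{1,1} = 0
G(23) = mex{0,0} = 1
G(24) = mex{1,1} = 0
G(25) = mex{0,0} = 1
G_B(25) = 1.
Heap C, S = {3, 6, 7}:
G(0) = 0
G(1) = mex{} = 0
G(2) = mex{} = 0
G(3) = mex{0} = 1
G(4) = mex{0} = 1
G(5) = mex{0} = 1
G(6) = mex{1,0} = 2
G(7) = mex{1,0,0} = 2
G(8) = mex{1,0,0} = 2
G(9) = mex{2,1,0} = 3
G(10) = mex{2,1,1} = 0
G(11) = mex{2,1,1} = 0
G(12) = mex{3,2,1} = 0
G(13) = mex{0,2,2} = 1
G(14) = mex{0,2,2} = 1
G(15) = mex{0,3,2} = 1
G(16) = mex{1,0,3} = 2
G(17) = mex{1,0,0} = 2
G(18) = mex{1,0,0} = 2
G(19) = mex{2,1,0} = 3
G(20) = mex{2,1,1} = 0
G(21) = mex{2,1,1} = 0
G(22) = mex{3,2,1} = 0
G(23) = mex{0,2,2} = 1
G_C(23) = 1.
Combined Grundy value = 2 ⊕ 1 ⊕ 1 = 2.
A winning move leaves total XOR = 0, i.e. changes one component's Grundy value g to g ⊕ X where X is the current total.
Heap A: need g' = 2⊕2 = 0. Options: 11−4→G=1, 11−5→G=1, 11−6→G=1, 11−7→G=1, 11−9→G=0. Hits: 1.
Heap B: need g' = 1⊕2 = 3. Options: 25−1→G=0, 25−7→G=0. Hits: 0.
Heap C: need g' = 1⊕2 = 3. Options: 23−3→G=0, 23−6→G=2, 23−7→G=2. Hits: 0.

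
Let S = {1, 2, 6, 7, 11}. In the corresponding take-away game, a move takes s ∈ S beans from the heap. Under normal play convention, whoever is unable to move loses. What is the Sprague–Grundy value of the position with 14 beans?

G(0) = 0
G(1) = mex{0} = 1
G(2) = mex{1,0} = 2
G(3) = mex{2,1} = 0
G(4) = mex{0,2} = 1
G(5) = mex{1,0} = 2
G(6) = mex{2,1,0} = 3
G(7) = mex{3,2,1,0} = 4
G(8) = mex{4,3,2,1} = 0
G(9) = mex{0,4,0,2} = 1
G(10) = mex{1,0,1,0} = 2
G(11) = mex{2,1,2,1,0} = 3
G(12) = mex{3,2,3,2,1} = 0
G(13) = mex{0,3,4,3,2} = 1
G(14) = mex{1,0,0,4,0} = 2

2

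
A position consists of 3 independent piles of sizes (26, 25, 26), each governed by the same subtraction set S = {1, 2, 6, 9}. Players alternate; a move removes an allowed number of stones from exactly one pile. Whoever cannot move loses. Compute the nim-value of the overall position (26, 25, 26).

All piles use S = {1, 2, 6, 9}:
G(0) = 0
G(1) = mex{0} = 1
G(2) = mex{1,0} = 2
G(3) = mex{2,1} = 0
G(4) = mex{0,2} = 1
G(5) = mex{1,0} = 2
G(6) = mex{2,1,0} = 3
G(7) = mex{3,2,1} = 0
G(8) = mex{0,3,2} = 1
G(9) = mex{1,0,0,0} = 2
G(10) = mex{2,1,1,1} = 0
G(11) = mex{0,2,2,2} = 1
G(12) = mex{1,0,3,0} = 2
G(13) = mex{2,1,0,1} = 3
G(14) = mex{3,2,1,2} = 0
G(15) = mex{0,3,2,3} = 1
G(16) = mex{1,0,0,0} = 2
G(17) = mex{2,1,1,1} = 0
G(18) = mex{0,2,2,2} = 1
G(19) = mex{1,0,3,0} = 2
G(20) = mex{2,1,0,1} = 3
G(21) = mex{3,2,1,2} = 0
G(22) = mex{0,3,2,3} = 1
G(23) = mex{1,0,0,0} = 2
G(24) = mex{2,1,1,1} = 0
G(25) = mex{0,2,2,2} = 1
G(26) = mex{1,0,3,0} = 2
Pile A: G(26) = 2.
Pile B: G(25) = 1.
Pile C: G(26) = 2.
Combined Grundy value = 2 ⊕ 1 ⊕ 2 = 1.

1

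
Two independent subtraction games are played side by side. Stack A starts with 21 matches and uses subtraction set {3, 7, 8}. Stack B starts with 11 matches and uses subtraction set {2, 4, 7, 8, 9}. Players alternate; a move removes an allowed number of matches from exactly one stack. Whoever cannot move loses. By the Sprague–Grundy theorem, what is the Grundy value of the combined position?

Stack A, S = {3, 7, 8}:
n :  0  1  2  3  4  5  6  7  8  9 10 11 12 13 14 15 16 17 18 19 20 21
G :  0  0  0  1  1  1  0  2  2  1  3  0  0  2  1  1  0  0  2  1  1  0
G_A(21) = 0.
Stack B, S = {2, 4, 7, 8, 9}:
G(0) = 0
G(1) = mex{} = 0
G(2) = mex{0} = 1
G(3) = mex{0} = 1
G(4) = mex{1,0} = 2
G(5) = mex{1,0} = 2
G(6) = mex{2,1} = 0
G(7) = mex{2,1,0} = 3
G(8) = mex{0,2,0,0} = 1
G(9) = mex{3,2,1,0,0} = 4
G(10) = mex{1,0,1,1,0} = 2
G(11) = mex{4,3,2,1,1} = 0
G_B(11) = 0.
Combined Grundy value = 0 ⊕ 0 = 0.

0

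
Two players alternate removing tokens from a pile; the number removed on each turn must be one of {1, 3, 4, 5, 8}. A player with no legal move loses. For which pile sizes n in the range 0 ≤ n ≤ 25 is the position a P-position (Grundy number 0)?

0, 2, 9, 11, 18, 20

G(0) = 0
G(1) = mex{0} = 1
G(2) = mex{1} = 0
G(3) = mex{0,0} = 1
G(4) = mex{1,1,0} = 2
G(5) = mex{2,0,1,0} = 3
G(6) = mex{3,1,0,1} = 2
G(7) = mex{2,2,1,0} = 3
G(8) = mex{3,3,2,1,0} = 4
G(9) = mex{4,2,3,2,1} = 0
G(10) = mex{0,3,2,3,0} = 1
G(11) = mex{1,4,3,2,1} = 0
G(12) = mex{0,0,4,3,2} = 1
G(13) = mex{1,1,0,4,3} = 2
G(14) = mex{2,0,1,0,2} = 3
G(15) = mex{3,1,0,1,3} = 2
G(16) = mex{2,2,1,0,4} = 3
G(17) = mex{3,3,2,1,0} = 4
G(18) = mex{4,2,3,2,1} = 0
G(19) = mex{0,3,2,3,0} = 1
G(20) = mex{1,4,3,2,1} = 0
G(21) = mex{0,0,4,3,2} = 1
G(22) = mex{1,1,0,4,3} = 2
G(23) = mex{2,0,1,0,2} = 3
G(24) = mex{3,1,0,1,3} = 2
G(25) = mex{2,2,1,0,4} = 3
P-positions are exactly the n with G(n) = 0.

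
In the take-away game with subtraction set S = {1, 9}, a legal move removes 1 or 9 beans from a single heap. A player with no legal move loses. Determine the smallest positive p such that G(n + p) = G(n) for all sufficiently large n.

G(0) = 0
G(1) = mex{0} = 1
G(2) = mex{1} = 0
G(3) = mex{0} = 1
G(4) = mex{1} = 0
G(5) = mex{0} = 1
G(6) = mex{1} = 0
G(7) = mex{0} = 1
G(8) = mex{1} = 0
G(9) = mex{0,0} = 1
G(10) = mex{1,1} = 0
G(11) = mex{0,0} = 1
G(12) = mex{1,1} = 0
G(13) = mex{0,0} = 1
G(14) = mex{1,1} = 0
G(n+2) = G(n) holds for n = 0,…,8 (a full window of length max(S) = 9), so the sequence is purely periodic with period 2.

2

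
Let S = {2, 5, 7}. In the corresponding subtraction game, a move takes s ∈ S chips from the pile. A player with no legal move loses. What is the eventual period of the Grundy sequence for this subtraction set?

n :  0  1  2  3  4  5  6  7  8  9 10 11 12 13 14 15 16 17 18 19 20 21 22 23 24 25 26 27 28 29 30 31 32 33 34 35 36 37 38 39 40 41 42 43 44 45
G :  0  0  1  1  0  2  1  3  2  2  0  3  1  0  0  1  1  2  2  3  3  2  0  0  1  1  0  2  1  3  2  2  0  3  1  0  0  1  1  2  2  3  3  2  0  0
G(n+22) = G(n) holds for n = 0,…,6 (a full window of length max(S) = 7), so the sequence is purely periodic with period 22.

22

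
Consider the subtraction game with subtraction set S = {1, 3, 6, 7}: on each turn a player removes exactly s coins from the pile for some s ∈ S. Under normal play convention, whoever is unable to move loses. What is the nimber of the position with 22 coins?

G(0) = 0
G(1) = mex{0} = 1
G(2) = mex{1} = 0
G(3) = mex{0,0} = 1
G(4) = mex{1,1} = 0
G(5) = mex{0,0} = 1
G(6) = mex{1,1,0} = 2
G(7) = mex{2,0,1,0} = 3
G(8) = mex{3,1,0,1} = 2
G(9) = mex{2,2,1,0} = 3
G(10) = mex{3,3,0,1} = 2
G(11) = mex{2,2,1,0} = 3
G(12) = mex{3,3,2,1} = 0
G(13) = mex{0,2,3,2} = 1
G(14) = mex{1,3,2,3} = 0
G(15) = mex{0,0,3,2} = 1
G(16) = mex{1,1,2,3} = 0
G(17) = mex{0,0,3,2} = 1
G(18) = mex{1,1,0,3} = 2
G(19) = mex{2,0,1,0} = 3
G(20) = mex{3,1,0,1} = 2
G(21) = mex{2,2,1,0} = 3
G(22) = mex{3,3,0,1} = 2

2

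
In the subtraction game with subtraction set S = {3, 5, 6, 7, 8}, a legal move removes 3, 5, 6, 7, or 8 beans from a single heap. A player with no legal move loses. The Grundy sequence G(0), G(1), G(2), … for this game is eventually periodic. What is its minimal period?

G(0) = 0
G(1) = mex{} = 0
G(2) = mex{} = 0
G(3) = mex{0} = 1
G(4) = mex{0} = 1
G(5) = mex{0,0} = 1
G(6) = mex{1,0,0} = 2
G(7) = mex{1,0,0,0} = 2
G(8) = mex{1,1,0,0,0} = 2
G(9) = mex{2,1,1,0,0} = 3
G(10) = mex{2,1,1,1,0} = 3
G(11) = mex{2,2,1,1,1} = 0
G(12) = mex{3,2,2,1,1} = 0
G(13) = mex{3,2,2,2,1} = 0
G(14) = mex{0,3,2,2,2} = 1
G(15) = mex{0,3,3,2,2} = 1
G(16) = mex{0,0,3,3,2} = 1
G(17) = mex{1,0,0,3,3} = 2
G(18) = mex{1,0,0,0,3} = 2
G(19) = mex{1,1,0,0,0} = 2
G(20) = mex{2,1,1,0,0} = 3
G(21) = mex{2,1,1,1,0} = 3
G(22) = mex{2,2,1,1,1} = 0
G(23) = mex{3,2,2,1,1} = 0
G(n+11) = G(n) holds for n = 0,…,7 (a full window of length max(S) = 8), so the sequence is purely periodic with period 11.

11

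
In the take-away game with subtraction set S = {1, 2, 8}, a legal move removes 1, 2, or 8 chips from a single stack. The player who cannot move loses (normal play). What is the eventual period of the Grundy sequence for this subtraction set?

3

n :  0  1  2  3  4  5  6  7  8  9 10 11 12 13 14
G :  0  1  2  0  1  2  0  1  2  0  1  2  0  1  2
G(n+3) = G(n) holds for n = 0,…,7 (a full window of length max(S) = 8), so the sequence is purely periodic with period 3.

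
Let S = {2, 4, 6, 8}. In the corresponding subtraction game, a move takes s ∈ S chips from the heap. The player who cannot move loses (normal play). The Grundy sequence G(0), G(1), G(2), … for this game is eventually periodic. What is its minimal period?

10

G(0) = 0
G(1) = mex{} = 0
G(2) = mex{0} = 1
G(3) = mex{0} = 1
G(4) = mex{1,0} = 2
G(5) = mex{1,0} = 2
G(6) = mex{2,1,0} = 3
G(7) = mex{2,1,0} = 3
G(8) = mex{3,2,1,0} = 4
G(9) = mex{3,2,1,0} = 4
G(10) = mex{4,3,2,1} = 0
G(11) = mex{4,3,2,1} = 0
G(12) = mex{0,4,3,2} = 1
G(13) = mex{0,4,3,2} = 1
G(14) = mex{1,0,4,3} = 2
G(15) = mex{1,0,4,3} = 2
G(16) = mex{2,1,0,4} = 3
G(17) = mex{2,1,0,4} = 3
G(18) = mex{3,2,1,0} = 4
G(19) = mex{3,2,1,0} = 4
G(20) = mex{4,3,2,1} = 0
G(21) = mex{4,3,2,1} = 0
G(n+10) = G(n) holds for n = 0,…,7 (a full window of length max(S) = 8), so the sequence is purely periodic with period 10.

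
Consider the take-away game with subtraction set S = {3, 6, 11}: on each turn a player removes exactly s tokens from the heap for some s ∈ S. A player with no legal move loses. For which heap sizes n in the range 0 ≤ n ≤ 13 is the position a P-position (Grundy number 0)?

n :  0  1  2  3  4  5  6  7  8  9 10 11 12 13
G :  0  0  0  1  1  1  2  2  2  0  0  3  1  1
P-positions are exactly the n with G(n) = 0.

0, 1, 2, 9, 10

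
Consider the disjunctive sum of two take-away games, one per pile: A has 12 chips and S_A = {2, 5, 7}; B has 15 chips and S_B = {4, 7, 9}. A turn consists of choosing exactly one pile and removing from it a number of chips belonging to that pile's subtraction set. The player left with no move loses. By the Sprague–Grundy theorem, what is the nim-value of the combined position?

Pile A, S = {2, 5, 7}:
n :  0  1  2  3  4  5  6  7  8  9 10 11 12
G :  0  0  1  1  0  2  1  3  2  2  0  3  1
G_A(12) = 1.
Pile B, S = {4, 7, 9}:
n :  0  1  2  3  4  5  6  7  8  9 10 11 12 13 14 15
G :  0  0  0  0  1  1  1  1  2  2  2  2  3  0  0  0
G_B(15) = 0.
Combined Grundy value = 1 ⊕ 0 = 1.

1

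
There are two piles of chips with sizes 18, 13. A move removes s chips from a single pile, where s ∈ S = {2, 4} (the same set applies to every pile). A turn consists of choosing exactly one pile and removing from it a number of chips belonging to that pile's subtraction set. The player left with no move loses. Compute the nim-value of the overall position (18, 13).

0

All piles use S = {2, 4}:
G(0) = 0
G(1) = mex{} = 0
G(2) = mex{0} = 1
G(3) = mex{0} = 1
G(4) = mex{1,0} = 2
G(5) = mex{1,0} = 2
G(6) = mex{2,1} = 0
G(7) = mex{2,1} = 0
G(8) = mex{0,2} = 1
G(9) = mex{0,2} = 1
G(10) = mex{1,0} = 2
G(11) = mex{1,0} = 2
G(12) = mex{2,1} = 0
G(13) = mex{2,1} = 0
G(14) = mex{0,2} = 1
G(15) = mex{0,2} = 1
G(16) = mex{1,0} = 2
G(17) = mex{1,0} = 2
G(18) = mex{2,1} = 0
Pile A: G(18) = 0.
Pile B: G(13) = 0.
Combined Grundy value = 0 ⊕ 0 = 0.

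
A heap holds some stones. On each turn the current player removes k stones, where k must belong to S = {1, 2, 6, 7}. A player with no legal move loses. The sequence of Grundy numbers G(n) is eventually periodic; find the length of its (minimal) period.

G(0) = 0
G(1) = mex{0} = 1
G(2) = mex{1,0} = 2
G(3) = mex{2,1} = 0
G(4) = mex{0,2} = 1
G(5) = mex{1,0} = 2
G(6) = mex{2,1,0} = 3
G(7) = mex{3,2,1,0} = 4
G(8) = mex{4,3,2,1} = 0
G(9) = mex{0,4,0,2} = 1
G(10) = mex{1,0,1,0} = 2
G(11) = mex{2,1,2,1} = 0
G(12) = mex{0,2,3,2} = 1
G(13) = mex{1,0,4,3} = 2
G(14) = mex{2,1,0,4} = 3
G(15) = mex{3,2,1,0} = 4
G(16) = mex{4,3,2,1} = 0
G(17) = mex{0,4,0,2} = 1
G(n+8) = G(n) holds for n = 0,…,6 (a full window of length max(S) = 7), so the sequence is purely periodic with period 8.

8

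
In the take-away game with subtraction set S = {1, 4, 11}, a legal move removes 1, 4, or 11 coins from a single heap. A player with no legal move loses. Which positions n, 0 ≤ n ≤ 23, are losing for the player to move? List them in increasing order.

G(0) = 0
G(1) = mex{0} = 1
G(2) = mex{1} = 0
G(3) = mex{0} = 1
G(4) = mex{1,0} = 2
G(5) = mex{2,1} = 0
G(6) = mex{0,0} = 1
G(7) = mex{1,1} = 0
G(8) = mex{0,2} = 1
G(9) = mex{1,0} = 2
G(10) = mex{2,1} = 0
G(11) = mex{0,0,0} = 1
G(12) = mex{1,1,1} = 0
G(13) = mex{0,2,0} = 1
G(14) = mex{1,0,1} = 2
G(15) = mex{2,1,2} = 0
G(16) = mex{0,0,0} = 1
G(17) = mex{1,1,1} = 0
G(18) = mex{0,2,0} = 1
G(19) = mex{1,0,1} = 2
G(20) = mex{2,1,2} = 0
G(21) = mex{0,0,0} = 1
G(22) = mex{1,1,1} = 0
G(23) = mex{0,2,0} = 1
P-positions are exactly the n with G(n) = 0.

0, 2, 5, 7, 10, 12, 15, 17, 20, 22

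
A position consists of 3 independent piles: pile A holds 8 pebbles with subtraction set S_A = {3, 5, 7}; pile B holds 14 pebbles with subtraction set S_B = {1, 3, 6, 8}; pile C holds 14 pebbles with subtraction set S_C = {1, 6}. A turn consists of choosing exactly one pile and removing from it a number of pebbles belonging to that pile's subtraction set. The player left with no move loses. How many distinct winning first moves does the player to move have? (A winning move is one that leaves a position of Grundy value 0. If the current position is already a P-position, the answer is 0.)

4

Pile A, S = {3, 5, 7}:
G(0) = 0
G(1) = mex{} = 0
G(2) = mex{} = 0
G(3) = mex{0} = 1
G(4) = mex{0} = 1
G(5) = mex{0,0} = 1
G(6) = mex{1,0} = 2
G(7) = mex{1,0,0} = 2
G(8) = mex{1,1,0} = 2
G_A(8) = 2.
Pile B, S = {1, 3, 6, 8}:
n :  0  1  2  3  4  5  6  7  8  9 10 11 12 13 14
G :  0  1  0  1  0  1  2  3  2  0  1  0  1  0  1
G_B(14) = 1.
Pile C, S = {1, 6}:
G(0) = 0
G(1) = mex{0} = 1
G(2) = mex{1} = 0
G(3) = mex{0} = 1
G(4) = mex{1} = 0
G(5) = mex{0} = 1
G(6) = mex{1,0} = 2
G(7) = mex{2,1} = 0
G(8) = mex{0,0} = 1
G(9) = mex{1,1} = 0
G(10) = mex{0,0} = 1
G(11) = mex{1,1} = 0
G(12) = mex{0,2} = 1
G(13) = mex{1,0} = 2
G(14) = mex{2,1} = 0
G_C(14) = 0.
Combined Grundy value = 2 ⊕ 1 ⊕ 0 = 3.
A winning move leaves total XOR = 0, i.e. changes one component's Grundy value g to g ⊕ X where X is the current total.
Pile A: need g' = 2⊕3 = 1. Options: 8−3→G=1, 8−5→G=1, 8−7→G=0. Hits: 2.
Pile B: need g' = 1⊕3 = 2. Options: 14−1→G=0, 14−3→G=0, 14−6→G=2, 14−8→G=2. Hits: 2.
Pile C: need g' = 0⊕3 = 3. Options: 14−1→G=2, 14−6→G=1. Hits: 0.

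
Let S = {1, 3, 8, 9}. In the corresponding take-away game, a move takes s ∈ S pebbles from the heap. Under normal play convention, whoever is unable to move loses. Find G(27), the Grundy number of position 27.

n :  0  1  2  3  4  5  6  7  8  9 10 11 12 13 14 15 16 17 18 19 20 21 22 23 24 25 26 27
G :  0  1  0  1  0  1  0  1  2  3  2  3  2  3  2  3  0  1  0  1  0  1  0  1  2  3  2  3

3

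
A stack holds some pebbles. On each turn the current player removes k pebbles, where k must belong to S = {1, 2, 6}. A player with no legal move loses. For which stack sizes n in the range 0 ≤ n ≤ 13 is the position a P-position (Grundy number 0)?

n :  0  1  2  3  4  5  6  7  8  9 10 11 12 13
G :  0  1  2  0  1  2  3  0  1  2  0  1  2  3
P-positions are exactly the n with G(n) = 0.

0, 3, 7, 10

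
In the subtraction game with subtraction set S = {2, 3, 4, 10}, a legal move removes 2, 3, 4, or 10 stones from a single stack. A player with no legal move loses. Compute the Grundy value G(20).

n :  0  1  2  3  4  5  6  7  8  9 10 11 12 13 14 15 16 17 18 19 20
G :  0  0  1  1  2  2  0  0  1  1  2  2  0  0  1  1  2  2  0  0  1

1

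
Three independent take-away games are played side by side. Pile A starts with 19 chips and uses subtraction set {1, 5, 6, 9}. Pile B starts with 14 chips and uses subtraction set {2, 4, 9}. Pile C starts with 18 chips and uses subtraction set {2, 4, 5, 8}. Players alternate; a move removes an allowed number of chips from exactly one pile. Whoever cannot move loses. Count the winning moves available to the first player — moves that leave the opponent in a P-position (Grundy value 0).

Pile A, S = {1, 5, 6, 9}:
G(0) = 0
G(1) = mex{0} = 1
G(2) = mex{1} = 0
G(3) = mex{0} = 1
G(4) = mex{1} = 0
G(5) = mex{0,0} = 1
G(6) = mex{1,1,0} = 2
G(7) = mex{2,0,1} = 3
G(8) = mex{3,1,0} = 2
G(9) = mex{2,0,1,0} = 3
G(10) = mex{3,1,0,1} = 2
G(11) = mex{2,2,1,0} = 3
G(12) = mex{3,3,2,1} = 0
G(13) = mex{0,2,3,0} = 1
G(14) = mex{1,3,2,1} = 0
G(15) = mex{0,2,3,2} = 1
G(16) = mex{1,3,2,3} = 0
G(17) = mex{0,0,3,2} = 1
G(18) = mex{1,1,0,3} = 2
G(19) = mex{2,0,1,2} = 3
G_A(19) = 3.
Pile B, S = {2, 4, 9}:
G(0) = 0
G(1) = mex{} = 0
G(2) = mex{0} = 1
G(3) = mex{0} = 1
G(4) = mex{1,0} = 2
G(5) = mex{1,0} = 2
G(6) = mex{2,1} = 0
G(7) = mex{2,1} = 0
G(8) = mex{0,2} = 1
G(9) = mex{0,2,0} = 1
G(10) = mex{1,0,0} = 2
G(11) = mex{1,0,1} = 2
G(12) = mex{2,1,1} = 0
G(13) = mex{2,1,2} = 0
G(14) = mex{0,2,2} = 1
G_B(14) = 1.
Pile C, S = {2, 4, 5, 8}:
G(0) = 0
G(1) = mex{} = 0
G(2) = mex{0} = 1
G(3) = mex{0} = 1
G(4) = mex{1,0} = 2
G(5) = mex{1,0,0} = 2
G(6) = mex{2,1,0} = 3
G(7) = mex{2,1,1} = 0
G(8) = mex{3,2,1,0} = 4
G(9) = mex{0,2,2,0} = 1
G(10) = mex{4,3,2,1} = 0
G(11) = mex{1,0,3,1} = 2
G(12) = mex{0,4,0,2} = 1
G(13) = mex{2,1,4,2} = 0
G(14) = mex{1,0,1,3} = 2
G(15) = mex{0,2,0,0} = 1
G(16) = mex{2,1,2,4} = 0
G(17) = mex{1,0,1,1} = 2
G(18) = mex{0,2,0,0} = 1
G_C(18) = 1.
Combined Grundy value = 3 ⊕ 1 ⊕ 1 = 3.
A winning move leaves total XOR = 0, i.e. changes one component's Grundy value g to g ⊕ X where X is the current total.
Pile A: need g' = 3⊕3 = 0. Options: 19−1→G=2, 19−5→G=0, 19−6→G=1, 19−9→G=2. Hits: 1.
Pile B: need g' = 1⊕3 = 2. Options: 14−2→G=0, 14−4→G=2, 14−9→G=2. Hits: 2.
Pile C: need g' = 1⊕3 = 2. Options: 18−2→G=0, 18−4→G=2, 18−5→G=0, 18−8→G=0. Hits: 1.

4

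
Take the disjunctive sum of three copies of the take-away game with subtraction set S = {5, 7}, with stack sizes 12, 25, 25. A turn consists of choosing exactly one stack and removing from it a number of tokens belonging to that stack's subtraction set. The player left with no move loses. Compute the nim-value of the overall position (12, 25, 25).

All stacks use S = {5, 7}:
n :  0  1  2  3  4  5  6  7  8  9 10 11 12 13 14 15 16 17 18 19 20 21 22 23 24 25
G :  0  0  0  0  0  1  1  1  1  1  2  2  0  0  0  0  0  1  1  1  1  1  2  2  0  0
Stack A: G(12) = 0.
Stack B: G(25) = 0.
Stack C: G(25) = 0.
Combined Grundy value = 0 ⊕ 0 ⊕ 0 = 0.

0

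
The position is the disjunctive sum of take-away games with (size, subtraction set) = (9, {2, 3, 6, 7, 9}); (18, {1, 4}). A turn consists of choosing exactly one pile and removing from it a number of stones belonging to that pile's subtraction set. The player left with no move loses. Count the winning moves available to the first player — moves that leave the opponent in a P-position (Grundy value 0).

4

Pile A, S = {2, 3, 6, 7, 9}:
G(0) = 0
G(1) = mex{} = 0
G(2) = mex{0} = 1
G(3) = mex{0,0} = 1
G(4) = mex{1,0} = 2
G(5) = mex{1,1} = 0
G(6) = mex{2,1,0} = 3
G(7) = mex{0,2,0,0} = 1
G(8) = mex{3,0,1,0} = 2
G(9) = mex{1,3,1,1,0} = 2
G_A(9) = 2.
Pile B, S = {1, 4}:
G(0) = 0
G(1) = mex{0} = 1
G(2) = mex{1} = 0
G(3) = mex{0} = 1
G(4) = mex{1,0} = 2
G(5) = mex{2,1} = 0
G(6) = mex{0,0} = 1
G(7) = mex{1,1} = 0
G(8) = mex{0,2} = 1
G(9) = mex{1,0} = 2
G(10) = mex{2,1} = 0
G(11) = mex{0,0} = 1
G(12) = mex{1,1} = 0
G(13) = mex{0,2} = 1
G(14) = mex{1,0} = 2
G(15) = mex{2,1} = 0
G(16) = mex{0,0} = 1
G(17) = mex{1,1} = 0
G(18) = mex{0,2} = 1
G_B(18) = 1.
Combined Grundy value = 2 ⊕ 1 = 3.
A winning move leaves total XOR = 0, i.e. changes one component's Grundy value g to g ⊕ X where X is the current total.
Pile A: need g' = 2⊕3 = 1. Options: 9−2→G=1, 9−3→G=3, 9−6→G=1, 9−7→G=1, 9−9→G=0. Hits: 3.
Pile B: need g' = 1⊕3 = 2. Options: 18−1→G=0, 18−4→G=2. Hits: 1.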